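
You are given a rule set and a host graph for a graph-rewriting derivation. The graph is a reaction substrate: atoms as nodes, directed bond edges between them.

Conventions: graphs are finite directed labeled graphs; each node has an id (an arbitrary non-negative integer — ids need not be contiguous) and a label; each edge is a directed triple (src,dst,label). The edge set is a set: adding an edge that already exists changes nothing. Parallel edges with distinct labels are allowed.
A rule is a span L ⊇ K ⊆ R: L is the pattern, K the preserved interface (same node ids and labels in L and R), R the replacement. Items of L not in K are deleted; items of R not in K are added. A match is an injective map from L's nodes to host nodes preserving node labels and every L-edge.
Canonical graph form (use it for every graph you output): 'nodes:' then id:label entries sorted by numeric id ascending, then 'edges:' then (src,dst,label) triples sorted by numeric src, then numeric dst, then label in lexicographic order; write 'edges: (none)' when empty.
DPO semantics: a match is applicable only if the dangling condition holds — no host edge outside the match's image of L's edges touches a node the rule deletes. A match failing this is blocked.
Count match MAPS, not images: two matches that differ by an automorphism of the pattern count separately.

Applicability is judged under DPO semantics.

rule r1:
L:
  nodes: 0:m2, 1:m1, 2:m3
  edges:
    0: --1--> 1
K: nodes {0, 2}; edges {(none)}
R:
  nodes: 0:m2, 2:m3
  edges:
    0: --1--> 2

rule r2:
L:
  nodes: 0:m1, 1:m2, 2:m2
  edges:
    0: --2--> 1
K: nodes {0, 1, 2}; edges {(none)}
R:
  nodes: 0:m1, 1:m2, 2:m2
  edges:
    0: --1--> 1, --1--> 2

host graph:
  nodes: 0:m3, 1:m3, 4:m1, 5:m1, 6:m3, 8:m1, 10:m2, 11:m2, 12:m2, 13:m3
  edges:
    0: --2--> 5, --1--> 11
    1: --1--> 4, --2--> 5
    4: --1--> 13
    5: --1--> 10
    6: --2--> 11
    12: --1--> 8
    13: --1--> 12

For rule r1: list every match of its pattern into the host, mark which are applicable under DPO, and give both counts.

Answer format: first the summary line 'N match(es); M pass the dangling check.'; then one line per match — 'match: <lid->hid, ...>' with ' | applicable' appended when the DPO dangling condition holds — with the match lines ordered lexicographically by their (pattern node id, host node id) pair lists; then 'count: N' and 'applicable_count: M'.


4 match(es); 4 pass the dangling check.
match: 0->12, 1->8, 2->0 | applicable
match: 0->12, 1->8, 2->1 | applicable
match: 0->12, 1->8, 2->6 | applicable
match: 0->12, 1->8, 2->13 | applicable
count: 4
applicable_count: 4


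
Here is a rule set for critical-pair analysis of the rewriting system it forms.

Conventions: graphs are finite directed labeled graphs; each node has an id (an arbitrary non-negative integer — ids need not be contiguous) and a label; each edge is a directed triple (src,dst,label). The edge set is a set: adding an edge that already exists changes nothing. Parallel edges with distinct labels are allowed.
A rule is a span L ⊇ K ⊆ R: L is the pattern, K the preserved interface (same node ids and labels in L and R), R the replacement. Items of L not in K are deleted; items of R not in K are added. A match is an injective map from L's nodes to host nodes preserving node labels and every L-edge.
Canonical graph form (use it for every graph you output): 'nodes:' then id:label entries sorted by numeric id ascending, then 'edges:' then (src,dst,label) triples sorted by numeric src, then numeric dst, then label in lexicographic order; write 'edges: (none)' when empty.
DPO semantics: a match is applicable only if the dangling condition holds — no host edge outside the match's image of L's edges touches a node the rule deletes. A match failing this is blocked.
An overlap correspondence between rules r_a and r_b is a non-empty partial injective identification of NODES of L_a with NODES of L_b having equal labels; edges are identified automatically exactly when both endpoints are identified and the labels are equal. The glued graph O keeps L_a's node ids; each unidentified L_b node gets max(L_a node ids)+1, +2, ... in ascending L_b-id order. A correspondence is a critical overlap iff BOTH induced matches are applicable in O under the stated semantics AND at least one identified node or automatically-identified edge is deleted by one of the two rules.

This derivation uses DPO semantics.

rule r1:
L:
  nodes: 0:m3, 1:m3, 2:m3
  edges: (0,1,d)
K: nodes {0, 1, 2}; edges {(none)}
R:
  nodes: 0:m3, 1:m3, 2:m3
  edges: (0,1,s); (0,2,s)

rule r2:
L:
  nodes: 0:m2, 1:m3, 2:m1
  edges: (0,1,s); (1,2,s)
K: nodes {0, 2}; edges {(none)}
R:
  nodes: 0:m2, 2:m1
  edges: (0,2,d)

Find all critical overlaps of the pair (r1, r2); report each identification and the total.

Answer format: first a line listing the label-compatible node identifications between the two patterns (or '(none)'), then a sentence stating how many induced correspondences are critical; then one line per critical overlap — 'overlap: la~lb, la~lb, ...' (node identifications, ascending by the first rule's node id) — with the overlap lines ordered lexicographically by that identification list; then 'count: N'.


label-compatible node identifications between L(r1) and L(r2): 0~1, 1~1, 2~1
1 of the induced correspondences is a critical overlap of r1 and r2.
overlap: 2~1
count: 1


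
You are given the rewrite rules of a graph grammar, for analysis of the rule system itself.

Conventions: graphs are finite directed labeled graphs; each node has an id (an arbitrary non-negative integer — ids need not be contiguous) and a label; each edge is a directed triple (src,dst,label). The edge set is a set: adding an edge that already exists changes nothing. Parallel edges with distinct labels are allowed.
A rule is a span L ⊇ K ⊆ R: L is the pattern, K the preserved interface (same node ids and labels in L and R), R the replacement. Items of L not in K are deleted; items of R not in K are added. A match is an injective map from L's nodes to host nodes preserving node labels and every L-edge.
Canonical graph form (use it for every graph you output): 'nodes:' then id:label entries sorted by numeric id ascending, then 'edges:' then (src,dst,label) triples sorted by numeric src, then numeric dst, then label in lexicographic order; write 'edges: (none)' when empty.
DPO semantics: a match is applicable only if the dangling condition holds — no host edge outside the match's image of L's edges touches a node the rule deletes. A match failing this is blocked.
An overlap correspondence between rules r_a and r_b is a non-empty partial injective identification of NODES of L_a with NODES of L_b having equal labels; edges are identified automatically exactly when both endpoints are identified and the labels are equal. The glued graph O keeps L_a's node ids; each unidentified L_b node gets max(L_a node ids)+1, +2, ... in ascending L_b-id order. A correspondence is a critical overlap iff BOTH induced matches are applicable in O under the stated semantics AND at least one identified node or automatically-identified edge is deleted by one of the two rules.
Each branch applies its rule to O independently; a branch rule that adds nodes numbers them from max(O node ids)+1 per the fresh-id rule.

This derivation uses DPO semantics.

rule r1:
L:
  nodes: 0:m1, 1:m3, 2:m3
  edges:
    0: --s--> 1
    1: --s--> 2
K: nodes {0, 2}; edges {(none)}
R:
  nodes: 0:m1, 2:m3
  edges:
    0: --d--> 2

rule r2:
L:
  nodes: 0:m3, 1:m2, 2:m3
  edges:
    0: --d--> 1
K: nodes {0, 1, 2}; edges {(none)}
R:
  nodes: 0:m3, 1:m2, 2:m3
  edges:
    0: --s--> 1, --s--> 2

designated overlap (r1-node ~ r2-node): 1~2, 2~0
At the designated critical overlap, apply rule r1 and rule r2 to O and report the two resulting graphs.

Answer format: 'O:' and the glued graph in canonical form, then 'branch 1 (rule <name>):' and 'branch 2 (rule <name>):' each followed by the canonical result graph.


O:
nodes: 0:m1, 1:m3, 2:m3, 3:m2
edges: (0,1,s); (1,2,s); (2,3,d)
branch 1 (rule r1):
nodes: 0:m1, 2:m3, 3:m2
edges: (0,2,d); (2,3,d)
branch 2 (rule r2):
nodes: 0:m1, 1:m3, 2:m3, 3:m2
edges: (0,1,s); (1,2,s); (2,1,s); (2,3,s)


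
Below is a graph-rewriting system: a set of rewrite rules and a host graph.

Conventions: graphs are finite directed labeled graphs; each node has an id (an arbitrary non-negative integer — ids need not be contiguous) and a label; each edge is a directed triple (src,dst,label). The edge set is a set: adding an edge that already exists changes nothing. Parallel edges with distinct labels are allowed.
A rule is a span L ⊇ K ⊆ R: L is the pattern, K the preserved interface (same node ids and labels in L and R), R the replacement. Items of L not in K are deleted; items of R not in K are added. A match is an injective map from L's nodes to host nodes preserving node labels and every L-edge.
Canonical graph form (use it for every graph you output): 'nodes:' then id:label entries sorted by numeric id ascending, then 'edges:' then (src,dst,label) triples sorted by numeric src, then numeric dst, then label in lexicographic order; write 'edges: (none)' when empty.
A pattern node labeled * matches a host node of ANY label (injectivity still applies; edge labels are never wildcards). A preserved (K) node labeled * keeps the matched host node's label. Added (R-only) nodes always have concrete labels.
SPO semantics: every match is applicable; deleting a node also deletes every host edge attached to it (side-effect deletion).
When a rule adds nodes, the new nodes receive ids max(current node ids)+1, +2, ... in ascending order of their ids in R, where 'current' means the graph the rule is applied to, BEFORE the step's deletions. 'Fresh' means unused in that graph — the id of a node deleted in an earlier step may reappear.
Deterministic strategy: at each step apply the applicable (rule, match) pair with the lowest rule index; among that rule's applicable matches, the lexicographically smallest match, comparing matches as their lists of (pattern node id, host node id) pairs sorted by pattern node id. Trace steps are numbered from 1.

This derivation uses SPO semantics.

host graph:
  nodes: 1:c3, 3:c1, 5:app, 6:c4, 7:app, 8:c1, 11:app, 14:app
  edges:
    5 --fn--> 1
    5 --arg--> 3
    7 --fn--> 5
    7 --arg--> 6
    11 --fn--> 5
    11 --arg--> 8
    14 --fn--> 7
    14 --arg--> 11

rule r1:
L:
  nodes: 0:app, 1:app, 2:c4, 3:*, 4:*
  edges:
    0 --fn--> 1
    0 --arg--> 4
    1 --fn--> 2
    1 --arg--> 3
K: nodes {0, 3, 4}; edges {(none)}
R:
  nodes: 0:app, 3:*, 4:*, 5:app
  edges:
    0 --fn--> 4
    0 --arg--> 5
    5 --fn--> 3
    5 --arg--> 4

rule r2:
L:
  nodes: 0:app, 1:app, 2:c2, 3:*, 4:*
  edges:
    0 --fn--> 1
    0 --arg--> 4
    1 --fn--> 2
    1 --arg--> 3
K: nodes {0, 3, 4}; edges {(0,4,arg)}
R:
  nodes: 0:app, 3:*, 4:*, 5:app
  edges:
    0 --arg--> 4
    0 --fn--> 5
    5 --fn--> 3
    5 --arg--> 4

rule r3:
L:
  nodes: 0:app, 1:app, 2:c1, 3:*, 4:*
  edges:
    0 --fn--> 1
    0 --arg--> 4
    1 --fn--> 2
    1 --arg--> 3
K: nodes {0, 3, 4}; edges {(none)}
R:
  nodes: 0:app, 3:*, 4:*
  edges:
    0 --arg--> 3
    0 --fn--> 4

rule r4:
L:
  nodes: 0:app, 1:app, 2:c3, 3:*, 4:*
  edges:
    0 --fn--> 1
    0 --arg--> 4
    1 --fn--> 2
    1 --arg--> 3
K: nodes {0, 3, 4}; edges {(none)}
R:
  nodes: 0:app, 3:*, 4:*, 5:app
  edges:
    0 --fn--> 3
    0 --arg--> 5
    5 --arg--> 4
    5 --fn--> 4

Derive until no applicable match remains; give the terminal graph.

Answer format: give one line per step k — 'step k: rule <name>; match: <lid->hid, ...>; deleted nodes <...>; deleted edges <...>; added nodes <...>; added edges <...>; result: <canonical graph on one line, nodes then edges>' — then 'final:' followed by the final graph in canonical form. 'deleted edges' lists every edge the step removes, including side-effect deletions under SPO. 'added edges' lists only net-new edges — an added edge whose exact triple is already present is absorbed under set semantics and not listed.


step 1: rule r4; match: 0->7, 1->5, 2->1, 3->3, 4->6; deleted nodes 1, 5; deleted edges (5,1,fn); (5,3,arg); (7,5,fn); (7,6,arg); (11,5,fn); added nodes 15; added edges (7,3,fn); (7,15,arg); (15,6,arg); (15,6,fn); result: nodes: 3:c1, 6:c4, 7:app, 8:c1, 11:app, 14:app, 15:app edges: (7,3,fn); (7,15,arg); (11,8,arg); (14,7,fn); (14,11,arg); (15,6,arg); (15,6,fn)
step 2: rule r3; match: 0->14, 1->7, 2->3, 3->15, 4->11; deleted nodes 3, 7; deleted edges (7,3,fn); (7,15,arg); (14,7,fn); (14,11,arg); added nodes (none); added edges (14,11,fn); (14,15,arg); result: nodes: 6:c4, 8:c1, 11:app, 14:app, 15:app edges: (11,8,arg); (14,11,fn); (14,15,arg); (15,6,arg); (15,6,fn)
final:
nodes: 6:c4, 8:c1, 11:app, 14:app, 15:app
edges: (11,8,arg); (14,11,fn); (14,15,arg); (15,6,arg); (15,6,fn)


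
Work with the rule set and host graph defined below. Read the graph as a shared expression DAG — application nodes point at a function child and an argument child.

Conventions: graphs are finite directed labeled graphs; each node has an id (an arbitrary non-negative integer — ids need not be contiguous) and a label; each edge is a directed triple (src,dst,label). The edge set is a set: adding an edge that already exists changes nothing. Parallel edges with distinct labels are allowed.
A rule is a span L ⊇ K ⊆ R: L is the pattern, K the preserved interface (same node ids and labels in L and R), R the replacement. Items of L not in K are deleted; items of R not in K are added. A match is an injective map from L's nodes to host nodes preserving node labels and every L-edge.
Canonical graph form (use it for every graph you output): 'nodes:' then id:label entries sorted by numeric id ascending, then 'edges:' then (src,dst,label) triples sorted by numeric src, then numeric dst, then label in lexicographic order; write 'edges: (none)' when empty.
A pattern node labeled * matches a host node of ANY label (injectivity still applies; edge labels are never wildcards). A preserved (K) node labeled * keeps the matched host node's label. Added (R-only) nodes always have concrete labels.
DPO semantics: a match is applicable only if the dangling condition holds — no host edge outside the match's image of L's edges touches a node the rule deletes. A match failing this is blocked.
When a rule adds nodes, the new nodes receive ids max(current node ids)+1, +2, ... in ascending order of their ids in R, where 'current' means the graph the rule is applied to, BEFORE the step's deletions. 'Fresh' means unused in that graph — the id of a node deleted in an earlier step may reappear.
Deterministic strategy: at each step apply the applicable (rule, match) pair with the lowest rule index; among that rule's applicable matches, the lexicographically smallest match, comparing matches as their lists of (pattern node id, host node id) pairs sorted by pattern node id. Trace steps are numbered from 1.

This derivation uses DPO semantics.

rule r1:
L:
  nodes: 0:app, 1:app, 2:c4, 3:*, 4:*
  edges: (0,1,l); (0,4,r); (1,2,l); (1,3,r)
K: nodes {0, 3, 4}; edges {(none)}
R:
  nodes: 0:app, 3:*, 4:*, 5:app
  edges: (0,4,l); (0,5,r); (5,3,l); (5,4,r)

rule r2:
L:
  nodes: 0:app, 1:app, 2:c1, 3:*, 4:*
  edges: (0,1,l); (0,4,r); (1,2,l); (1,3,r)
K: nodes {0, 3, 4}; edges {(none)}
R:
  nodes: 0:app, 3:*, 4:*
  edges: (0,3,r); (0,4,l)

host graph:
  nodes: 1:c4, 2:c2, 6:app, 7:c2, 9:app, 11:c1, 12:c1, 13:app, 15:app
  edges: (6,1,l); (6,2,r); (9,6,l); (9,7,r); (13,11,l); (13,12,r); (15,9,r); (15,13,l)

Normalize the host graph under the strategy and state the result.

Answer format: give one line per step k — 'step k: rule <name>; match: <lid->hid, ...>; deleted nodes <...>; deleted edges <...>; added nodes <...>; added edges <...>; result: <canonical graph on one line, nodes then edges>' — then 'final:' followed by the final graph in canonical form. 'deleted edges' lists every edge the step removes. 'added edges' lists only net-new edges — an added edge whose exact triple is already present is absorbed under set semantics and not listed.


step 1: rule r1; match: 0->9, 1->6, 2->1, 3->2, 4->7; deleted nodes 1, 6; deleted edges (6,1,l); (6,2,r); (9,6,l); (9,7,r); added nodes 16; added edges (9,7,l); (9,16,r); (16,2,l); (16,7,r); result: nodes: 2:c2, 7:c2, 9:app, 11:c1, 12:c1, 13:app, 15:app, 16:app edges: (9,7,l); (9,16,r); (13,11,l); (13,12,r); (15,9,r); (15,13,l); (16,2,l); (16,7,r)
step 2: rule r2; match: 0->15, 1->13, 2->11, 3->12, 4->9; deleted nodes 11, 13; deleted edges (13,11,l); (13,12,r); (15,9,r); (15,13,l); added nodes (none); added edges (15,9,l); (15,12,r); result: nodes: 2:c2, 7:c2, 9:app, 12:c1, 15:app, 16:app edges: (9,7,l); (9,16,r); (15,9,l); (15,12,r); (16,2,l); (16,7,r)
final:
nodes: 2:c2, 7:c2, 9:app, 12:c1, 15:app, 16:app
edges: (9,7,l); (9,16,r); (15,9,l); (15,12,r); (16,2,l); (16,7,r)


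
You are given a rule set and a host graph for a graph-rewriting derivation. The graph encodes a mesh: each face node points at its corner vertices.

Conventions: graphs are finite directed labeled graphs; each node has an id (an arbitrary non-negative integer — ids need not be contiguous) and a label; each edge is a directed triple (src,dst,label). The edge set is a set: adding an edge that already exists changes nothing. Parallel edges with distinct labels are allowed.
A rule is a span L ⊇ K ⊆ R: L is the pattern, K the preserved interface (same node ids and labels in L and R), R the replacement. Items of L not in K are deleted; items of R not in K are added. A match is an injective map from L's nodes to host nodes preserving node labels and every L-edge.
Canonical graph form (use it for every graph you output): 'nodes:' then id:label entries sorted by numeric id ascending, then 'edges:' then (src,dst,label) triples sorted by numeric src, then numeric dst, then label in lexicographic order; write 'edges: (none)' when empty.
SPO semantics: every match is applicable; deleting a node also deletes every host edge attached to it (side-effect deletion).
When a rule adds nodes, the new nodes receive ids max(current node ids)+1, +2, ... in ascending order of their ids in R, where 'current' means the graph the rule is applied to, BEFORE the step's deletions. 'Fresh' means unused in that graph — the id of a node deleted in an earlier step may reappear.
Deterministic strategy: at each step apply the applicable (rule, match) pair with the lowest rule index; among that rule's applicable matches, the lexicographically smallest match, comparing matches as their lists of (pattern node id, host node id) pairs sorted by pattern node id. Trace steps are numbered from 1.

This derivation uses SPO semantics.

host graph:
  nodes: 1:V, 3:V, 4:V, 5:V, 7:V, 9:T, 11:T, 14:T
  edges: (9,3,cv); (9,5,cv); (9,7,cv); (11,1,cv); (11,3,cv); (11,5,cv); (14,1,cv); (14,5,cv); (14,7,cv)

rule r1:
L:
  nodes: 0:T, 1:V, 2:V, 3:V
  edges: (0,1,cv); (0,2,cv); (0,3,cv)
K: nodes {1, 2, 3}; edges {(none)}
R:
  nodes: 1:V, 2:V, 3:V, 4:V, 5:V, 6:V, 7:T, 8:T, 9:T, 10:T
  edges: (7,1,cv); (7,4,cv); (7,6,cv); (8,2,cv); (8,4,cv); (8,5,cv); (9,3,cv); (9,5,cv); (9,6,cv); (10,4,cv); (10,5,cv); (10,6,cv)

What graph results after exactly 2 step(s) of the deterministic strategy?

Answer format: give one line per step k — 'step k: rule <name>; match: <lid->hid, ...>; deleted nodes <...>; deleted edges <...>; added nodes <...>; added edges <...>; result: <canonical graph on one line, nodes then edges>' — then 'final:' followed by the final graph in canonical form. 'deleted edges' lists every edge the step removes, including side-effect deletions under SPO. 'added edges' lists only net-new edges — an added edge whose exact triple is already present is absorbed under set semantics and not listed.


step 1: rule r1; match: 0->9, 1->3, 2->5, 3->7; deleted nodes 9; deleted edges (9,3,cv); (9,5,cv); (9,7,cv); added nodes 15, 16, 17, 18, 19, 20, 21; added edges (18,3,cv); (18,15,cv); (18,17,cv); (19,5,cv); (19,15,cv); (19,16,cv); (20,7,cv); (20,16,cv); (20,17,cv); (21,15,cv); (21,16,cv); (21,17,cv); result: nodes: 1:V, 3:V, 4:V, 5:V, 7:V, 11:T, 14:T, 15:V, 16:V, 17:V, 18:T, 19:T, 20:T, 21:T edges: (11,1,cv); (11,3,cv); (11,5,cv); (14,1,cv); (14,5,cv); (14,7,cv); (18,3,cv); (18,15,cv); (18,17,cv); (19,5,cv); (19,15,cv); (19,16,cv); (20,7,cv); (20,16,cv); (20,17,cv); (21,15,cv); (21,16,cv); (21,17,cv)
step 2: rule r1; match: 0->11, 1->1, 2->3, 3->5; deleted nodes 11; deleted edges (11,1,cv); (11,3,cv); (11,5,cv); added nodes 22, 23, 24, 25, 26, 27, 28; added edges (25,1,cv); (25,22,cv); (25,24,cv); (26,3,cv); (26,22,cv); (26,23,cv); (27,5,cv); (27,23,cv); (27,24,cv); (28,22,cv); (28,23,cv); (28,24,cv); result: nodes: 1:V, 3:V, 4:V, 5:V, 7:V, 14:T, 15:V, 16:V, 17:V, 18:T, 19:T, 20:T, 21:T, 22:V, 23:V, 24:V, 25:T, 26:T, 27:T, 28:T edges: (14,1,cv); (14,5,cv); (14,7,cv); (18,3,cv); (18,15,cv); (18,17,cv); (19,5,cv); (19,15,cv); (19,16,cv); (20,7,cv); (20,16,cv); (20,17,cv); (21,15,cv); (21,16,cv); (21,17,cv); (25,1,cv); (25,22,cv); (25,24,cv); (26,3,cv); (26,22,cv); (26,23,cv); (27,5,cv); (27,23,cv); (27,24,cv); (28,22,cv); (28,23,cv); (28,24,cv)
final:
nodes: 1:V, 3:V, 4:V, 5:V, 7:V, 14:T, 15:V, 16:V, 17:V, 18:T, 19:T, 20:T, 21:T, 22:V, 23:V, 24:V, 25:T, 26:T, 27:T, 28:T
edges: (14,1,cv); (14,5,cv); (14,7,cv); (18,3,cv); (18,15,cv); (18,17,cv); (19,5,cv); (19,15,cv); (19,16,cv); (20,7,cv); (20,16,cv); (20,17,cv); (21,15,cv); (21,16,cv); (21,17,cv); (25,1,cv); (25,22,cv); (25,24,cv); (26,3,cv); (26,22,cv); (26,23,cv); (27,5,cv); (27,23,cv); (27,24,cv); (28,22,cv); (28,23,cv); (28,24,cv)


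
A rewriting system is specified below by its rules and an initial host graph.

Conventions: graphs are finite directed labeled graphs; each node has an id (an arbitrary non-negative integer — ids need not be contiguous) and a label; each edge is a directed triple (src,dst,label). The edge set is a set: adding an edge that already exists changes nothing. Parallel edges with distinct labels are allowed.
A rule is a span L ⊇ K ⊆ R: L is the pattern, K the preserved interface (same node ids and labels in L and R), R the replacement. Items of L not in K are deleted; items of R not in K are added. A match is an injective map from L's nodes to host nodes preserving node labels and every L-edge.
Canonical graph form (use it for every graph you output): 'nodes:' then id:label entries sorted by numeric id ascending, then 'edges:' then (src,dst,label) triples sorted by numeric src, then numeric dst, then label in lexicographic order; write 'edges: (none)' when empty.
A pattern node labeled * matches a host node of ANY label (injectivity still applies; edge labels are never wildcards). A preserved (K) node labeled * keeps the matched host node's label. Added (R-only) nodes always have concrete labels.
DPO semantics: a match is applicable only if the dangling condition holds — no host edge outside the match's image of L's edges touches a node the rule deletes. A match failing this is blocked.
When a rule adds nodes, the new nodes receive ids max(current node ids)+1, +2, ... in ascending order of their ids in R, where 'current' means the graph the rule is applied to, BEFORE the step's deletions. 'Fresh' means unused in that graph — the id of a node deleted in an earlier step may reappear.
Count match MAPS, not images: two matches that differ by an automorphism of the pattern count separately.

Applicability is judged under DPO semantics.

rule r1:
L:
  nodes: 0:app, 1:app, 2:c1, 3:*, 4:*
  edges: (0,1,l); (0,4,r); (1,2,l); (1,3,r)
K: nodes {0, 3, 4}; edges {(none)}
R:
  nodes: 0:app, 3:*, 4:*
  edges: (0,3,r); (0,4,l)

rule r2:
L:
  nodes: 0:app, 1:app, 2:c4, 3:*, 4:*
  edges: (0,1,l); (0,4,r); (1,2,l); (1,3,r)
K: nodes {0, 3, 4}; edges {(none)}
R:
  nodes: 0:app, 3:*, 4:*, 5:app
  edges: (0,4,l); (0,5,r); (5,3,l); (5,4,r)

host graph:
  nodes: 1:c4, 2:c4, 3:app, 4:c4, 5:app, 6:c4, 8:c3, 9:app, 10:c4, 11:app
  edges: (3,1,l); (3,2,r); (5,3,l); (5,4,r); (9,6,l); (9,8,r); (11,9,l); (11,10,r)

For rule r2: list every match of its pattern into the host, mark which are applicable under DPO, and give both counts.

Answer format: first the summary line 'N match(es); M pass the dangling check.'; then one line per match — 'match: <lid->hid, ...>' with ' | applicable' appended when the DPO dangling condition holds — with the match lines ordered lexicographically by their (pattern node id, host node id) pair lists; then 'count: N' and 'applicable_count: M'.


2 match(es); 2 pass the dangling check.
match: 0->5, 1->3, 2->1, 3->2, 4->4 | applicable
match: 0->11, 1->9, 2->6, 3->8, 4->10 | applicable
count: 2
applicable_count: 2


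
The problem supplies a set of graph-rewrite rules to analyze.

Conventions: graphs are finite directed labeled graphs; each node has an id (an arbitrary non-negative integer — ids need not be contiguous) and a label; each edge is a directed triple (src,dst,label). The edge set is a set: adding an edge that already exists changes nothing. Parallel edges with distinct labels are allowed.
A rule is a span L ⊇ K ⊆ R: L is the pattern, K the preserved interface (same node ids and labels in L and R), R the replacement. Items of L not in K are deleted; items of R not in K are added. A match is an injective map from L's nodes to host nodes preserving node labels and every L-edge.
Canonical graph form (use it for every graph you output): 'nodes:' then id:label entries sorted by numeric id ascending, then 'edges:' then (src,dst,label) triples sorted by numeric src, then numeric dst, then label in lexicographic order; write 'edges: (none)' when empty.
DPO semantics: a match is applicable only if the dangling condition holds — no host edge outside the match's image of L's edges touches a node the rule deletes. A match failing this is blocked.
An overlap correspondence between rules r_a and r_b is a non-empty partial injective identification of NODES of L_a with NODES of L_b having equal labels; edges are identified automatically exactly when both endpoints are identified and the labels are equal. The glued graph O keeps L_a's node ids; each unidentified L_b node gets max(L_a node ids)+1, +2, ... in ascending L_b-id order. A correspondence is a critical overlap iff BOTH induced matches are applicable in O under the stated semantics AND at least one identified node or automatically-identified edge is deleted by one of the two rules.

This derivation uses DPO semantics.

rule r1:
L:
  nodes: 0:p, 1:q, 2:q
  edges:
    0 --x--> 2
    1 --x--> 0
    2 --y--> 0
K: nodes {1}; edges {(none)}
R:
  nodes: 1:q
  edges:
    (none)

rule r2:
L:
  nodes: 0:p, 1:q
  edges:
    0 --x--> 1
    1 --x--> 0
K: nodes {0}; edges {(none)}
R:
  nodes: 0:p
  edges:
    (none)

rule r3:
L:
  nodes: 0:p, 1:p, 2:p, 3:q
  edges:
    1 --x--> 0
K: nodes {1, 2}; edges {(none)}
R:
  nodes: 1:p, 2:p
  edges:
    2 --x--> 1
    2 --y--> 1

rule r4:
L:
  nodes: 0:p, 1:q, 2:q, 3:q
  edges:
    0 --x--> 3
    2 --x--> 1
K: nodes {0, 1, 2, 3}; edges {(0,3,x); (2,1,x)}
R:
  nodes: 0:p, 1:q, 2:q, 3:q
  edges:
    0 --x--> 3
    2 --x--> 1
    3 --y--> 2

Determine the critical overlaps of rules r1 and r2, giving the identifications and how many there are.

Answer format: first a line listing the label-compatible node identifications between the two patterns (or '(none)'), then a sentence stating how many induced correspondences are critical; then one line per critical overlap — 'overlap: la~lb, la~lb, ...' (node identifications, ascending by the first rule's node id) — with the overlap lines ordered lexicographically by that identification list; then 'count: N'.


label-compatible node identifications between L(r1) and L(r2): 0~0, 1~1, 2~1
0 of the induced correspondences are critical overlaps of r1 and r2.
count: 0


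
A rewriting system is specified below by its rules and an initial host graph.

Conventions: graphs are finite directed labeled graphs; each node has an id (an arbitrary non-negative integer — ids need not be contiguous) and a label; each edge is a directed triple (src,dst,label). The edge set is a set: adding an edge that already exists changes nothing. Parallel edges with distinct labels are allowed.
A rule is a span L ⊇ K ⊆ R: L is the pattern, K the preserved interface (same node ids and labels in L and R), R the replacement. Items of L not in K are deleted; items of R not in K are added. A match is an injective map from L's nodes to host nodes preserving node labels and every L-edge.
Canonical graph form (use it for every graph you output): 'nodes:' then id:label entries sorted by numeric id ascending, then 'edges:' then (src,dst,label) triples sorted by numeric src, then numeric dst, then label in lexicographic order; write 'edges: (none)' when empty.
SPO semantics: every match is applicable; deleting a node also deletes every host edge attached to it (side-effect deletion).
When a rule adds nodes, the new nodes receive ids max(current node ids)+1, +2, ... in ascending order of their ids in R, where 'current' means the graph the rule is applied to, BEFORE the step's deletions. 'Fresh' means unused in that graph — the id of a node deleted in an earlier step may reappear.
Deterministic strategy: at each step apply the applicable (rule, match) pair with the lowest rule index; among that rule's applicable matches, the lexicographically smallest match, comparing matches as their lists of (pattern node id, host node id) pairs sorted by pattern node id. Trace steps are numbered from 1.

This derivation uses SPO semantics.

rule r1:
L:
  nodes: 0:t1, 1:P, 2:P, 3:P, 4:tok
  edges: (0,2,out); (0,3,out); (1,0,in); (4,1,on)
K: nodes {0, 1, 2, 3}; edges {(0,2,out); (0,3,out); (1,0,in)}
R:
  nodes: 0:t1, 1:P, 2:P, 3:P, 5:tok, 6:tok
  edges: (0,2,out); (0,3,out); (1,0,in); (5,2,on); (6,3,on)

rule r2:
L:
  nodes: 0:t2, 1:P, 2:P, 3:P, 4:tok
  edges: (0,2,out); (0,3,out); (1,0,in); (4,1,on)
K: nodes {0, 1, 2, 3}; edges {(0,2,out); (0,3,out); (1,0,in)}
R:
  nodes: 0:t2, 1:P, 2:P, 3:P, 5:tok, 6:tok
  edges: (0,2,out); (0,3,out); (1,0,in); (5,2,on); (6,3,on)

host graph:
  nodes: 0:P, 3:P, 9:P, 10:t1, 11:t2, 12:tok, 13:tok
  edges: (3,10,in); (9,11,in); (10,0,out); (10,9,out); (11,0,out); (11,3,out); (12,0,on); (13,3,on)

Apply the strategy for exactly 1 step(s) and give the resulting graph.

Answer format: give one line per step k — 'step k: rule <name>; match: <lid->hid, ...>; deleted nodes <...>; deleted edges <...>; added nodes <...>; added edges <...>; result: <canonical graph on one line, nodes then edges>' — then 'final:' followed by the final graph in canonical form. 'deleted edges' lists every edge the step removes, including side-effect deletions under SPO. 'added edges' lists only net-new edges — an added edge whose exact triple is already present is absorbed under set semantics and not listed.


step 1: rule r1; match: 0->10, 1->3, 2->0, 3->9, 4->13; deleted nodes 13; deleted edges (13,3,on); added nodes 14, 15; added edges (14,0,on); (15,9,on); result: nodes: 0:P, 3:P, 9:P, 10:t1, 11:t2, 12:tok, 14:tok, 15:tok edges: (3,10,in); (9,11,in); (10,0,out); (10,9,out); (11,0,out); (11,3,out); (12,0,on); (14,0,on); (15,9,on)
final:
nodes: 0:P, 3:P, 9:P, 10:t1, 11:t2, 12:tok, 14:tok, 15:tok
edges: (3,10,in); (9,11,in); (10,0,out); (10,9,out); (11,0,out); (11,3,out); (12,0,on); (14,0,on); (15,9,on)


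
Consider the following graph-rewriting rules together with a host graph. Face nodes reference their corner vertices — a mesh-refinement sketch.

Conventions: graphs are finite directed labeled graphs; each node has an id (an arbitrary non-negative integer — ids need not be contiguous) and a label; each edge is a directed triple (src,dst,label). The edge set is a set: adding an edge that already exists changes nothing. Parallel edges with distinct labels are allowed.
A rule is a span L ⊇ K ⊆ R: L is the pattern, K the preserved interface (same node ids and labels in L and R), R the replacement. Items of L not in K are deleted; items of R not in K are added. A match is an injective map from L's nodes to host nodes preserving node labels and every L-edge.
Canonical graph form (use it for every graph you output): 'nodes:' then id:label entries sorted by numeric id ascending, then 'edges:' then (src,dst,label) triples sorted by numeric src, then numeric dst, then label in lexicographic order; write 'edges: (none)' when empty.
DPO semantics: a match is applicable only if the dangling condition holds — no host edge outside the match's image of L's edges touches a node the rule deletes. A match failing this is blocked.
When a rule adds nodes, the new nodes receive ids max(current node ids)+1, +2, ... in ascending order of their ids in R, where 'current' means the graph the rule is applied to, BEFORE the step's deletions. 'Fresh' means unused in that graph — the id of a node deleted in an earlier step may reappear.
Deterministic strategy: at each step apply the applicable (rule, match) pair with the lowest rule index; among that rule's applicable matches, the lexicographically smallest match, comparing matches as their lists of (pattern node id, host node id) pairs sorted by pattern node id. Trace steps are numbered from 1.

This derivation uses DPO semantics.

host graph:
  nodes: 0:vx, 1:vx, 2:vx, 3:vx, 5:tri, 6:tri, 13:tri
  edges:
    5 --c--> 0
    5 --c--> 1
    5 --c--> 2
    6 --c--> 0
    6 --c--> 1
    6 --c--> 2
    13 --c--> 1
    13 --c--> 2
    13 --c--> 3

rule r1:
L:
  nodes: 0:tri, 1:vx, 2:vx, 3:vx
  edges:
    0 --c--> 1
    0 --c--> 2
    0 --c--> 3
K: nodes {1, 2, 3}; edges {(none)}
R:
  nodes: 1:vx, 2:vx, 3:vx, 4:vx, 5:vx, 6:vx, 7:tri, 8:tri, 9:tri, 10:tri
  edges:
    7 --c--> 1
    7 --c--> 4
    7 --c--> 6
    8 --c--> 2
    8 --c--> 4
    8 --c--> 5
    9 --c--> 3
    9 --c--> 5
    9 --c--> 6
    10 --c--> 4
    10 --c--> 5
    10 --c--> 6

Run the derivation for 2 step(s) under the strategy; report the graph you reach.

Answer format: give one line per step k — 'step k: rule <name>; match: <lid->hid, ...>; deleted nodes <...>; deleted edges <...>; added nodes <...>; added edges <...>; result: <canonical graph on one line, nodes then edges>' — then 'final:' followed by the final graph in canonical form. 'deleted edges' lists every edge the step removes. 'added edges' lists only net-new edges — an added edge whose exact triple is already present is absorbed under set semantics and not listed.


step 1: rule r1; match: 0->5, 1->0, 2->1, 3->2; deleted nodes 5; deleted edges (5,0,c); (5,1,c); (5,2,c); added nodes 14, 15, 16, 17, 18, 19, 20; added edges (17,0,c); (17,14,c); (17,16,c); (18,1,c); (18,14,c); (18,15,c); (19,2,c); (19,15,c); (19,16,c); (20,14,c); (20,15,c); (20,16,c); result: nodes: 0:vx, 1:vx, 2:vx, 3:vx, 6:tri, 13:tri, 14:vx, 15:vx, 16:vx, 17:tri, 18:tri, 19:tri, 20:tri edges: (6,0,c); (6,1,c); (6,2,c); (13,1,c); (13,2,c); (13,3,c); (17,0,c); (17,14,c); (17,16,c); (18,1,c); (18,14,c); (18,15,c); (19,2,c); (19,15,c); (19,16,c); (20,14,c); (20,15,c); (20,16,c)
step 2: rule r1; match: 0->6, 1->0, 2->1, 3->2; deleted nodes 6; deleted edges (6,0,c); (6,1,c); (6,2,c); added nodes 21, 22, 23, 24, 25, 26, 27; added edges (24,0,c); (24,21,c); (24,23,c); (25,1,c); (25,21,c); (25,22,c); (26,2,c); (26,22,c); (26,23,c); (27,21,c); (27,22,c); (27,23,c); result: nodes: 0:vx, 1:vx, 2:vx, 3:vx, 13:tri, 14:vx, 15:vx, 16:vx, 17:tri, 18:tri, 19:tri, 20:tri, 21:vx, 22:vx, 23:vx, 24:tri, 25:tri, 26:tri, 27:tri edges: (13,1,c); (13,2,c); (13,3,c); (17,0,c); (17,14,c); (17,16,c); (18,1,c); (18,14,c); (18,15,c); (19,2,c); (19,15,c); (19,16,c); (20,14,c); (20,15,c); (20,16,c); (24,0,c); (24,21,c); (24,23,c); (25,1,c); (25,21,c); (25,22,c); (26,2,c); (26,22,c); (26,23,c); (27,21,c); (27,22,c); (27,23,c)
final:
nodes: 0:vx, 1:vx, 2:vx, 3:vx, 13:tri, 14:vx, 15:vx, 16:vx, 17:tri, 18:tri, 19:tri, 20:tri, 21:vx, 22:vx, 23:vx, 24:tri, 25:tri, 26:tri, 27:tri
edges: (13,1,c); (13,2,c); (13,3,c); (17,0,c); (17,14,c); (17,16,c); (18,1,c); (18,14,c); (18,15,c); (19,2,c); (19,15,c); (19,16,c); (20,14,c); (20,15,c); (20,16,c); (24,0,c); (24,21,c); (24,23,c); (25,1,c); (25,21,c); (25,22,c); (26,2,c); (26,22,c); (26,23,c); (27,21,c); (27,22,c); (27,23,c)


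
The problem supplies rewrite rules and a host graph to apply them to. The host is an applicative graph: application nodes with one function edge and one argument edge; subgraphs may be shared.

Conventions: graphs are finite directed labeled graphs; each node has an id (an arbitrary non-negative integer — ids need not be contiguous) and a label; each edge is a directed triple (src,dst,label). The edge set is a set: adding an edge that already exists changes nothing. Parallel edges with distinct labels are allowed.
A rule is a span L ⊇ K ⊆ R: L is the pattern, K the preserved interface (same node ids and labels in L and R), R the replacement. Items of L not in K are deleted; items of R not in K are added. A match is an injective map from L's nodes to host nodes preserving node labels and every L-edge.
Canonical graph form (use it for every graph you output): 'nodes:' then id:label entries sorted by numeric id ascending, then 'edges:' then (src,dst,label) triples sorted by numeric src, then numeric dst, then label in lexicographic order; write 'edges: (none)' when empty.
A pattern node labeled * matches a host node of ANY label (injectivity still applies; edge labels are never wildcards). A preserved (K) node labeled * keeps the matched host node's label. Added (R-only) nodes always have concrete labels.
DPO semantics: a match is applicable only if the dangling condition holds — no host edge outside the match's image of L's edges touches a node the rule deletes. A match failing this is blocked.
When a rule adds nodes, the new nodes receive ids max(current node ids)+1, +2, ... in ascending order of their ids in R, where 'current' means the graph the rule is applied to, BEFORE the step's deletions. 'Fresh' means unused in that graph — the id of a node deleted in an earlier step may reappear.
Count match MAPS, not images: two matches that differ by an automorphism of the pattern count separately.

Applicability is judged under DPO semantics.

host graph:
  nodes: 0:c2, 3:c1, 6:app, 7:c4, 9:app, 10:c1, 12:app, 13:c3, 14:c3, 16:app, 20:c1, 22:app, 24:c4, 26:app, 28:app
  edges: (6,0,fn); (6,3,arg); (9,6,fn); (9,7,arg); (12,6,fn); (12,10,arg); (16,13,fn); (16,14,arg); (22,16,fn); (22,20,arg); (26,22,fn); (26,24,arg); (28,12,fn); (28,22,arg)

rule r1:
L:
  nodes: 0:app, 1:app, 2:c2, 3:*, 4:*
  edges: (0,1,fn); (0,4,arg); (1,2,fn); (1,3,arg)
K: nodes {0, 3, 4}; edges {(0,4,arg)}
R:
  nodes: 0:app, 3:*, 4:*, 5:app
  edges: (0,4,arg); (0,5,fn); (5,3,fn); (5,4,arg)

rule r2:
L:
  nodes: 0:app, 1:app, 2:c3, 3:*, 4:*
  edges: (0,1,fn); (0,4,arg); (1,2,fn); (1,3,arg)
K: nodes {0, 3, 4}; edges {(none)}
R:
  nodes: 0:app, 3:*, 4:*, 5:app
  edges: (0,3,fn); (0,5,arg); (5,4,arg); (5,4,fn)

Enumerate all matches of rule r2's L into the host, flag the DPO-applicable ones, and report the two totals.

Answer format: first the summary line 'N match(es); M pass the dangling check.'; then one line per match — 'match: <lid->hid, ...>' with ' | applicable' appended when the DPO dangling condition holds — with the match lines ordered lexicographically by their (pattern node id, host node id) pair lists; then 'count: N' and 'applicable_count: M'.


1 match(es); 1 pass the dangling check.
match: 0->22, 1->16, 2->13, 3->14, 4->20 | applicable
count: 1
applicable_count: 1


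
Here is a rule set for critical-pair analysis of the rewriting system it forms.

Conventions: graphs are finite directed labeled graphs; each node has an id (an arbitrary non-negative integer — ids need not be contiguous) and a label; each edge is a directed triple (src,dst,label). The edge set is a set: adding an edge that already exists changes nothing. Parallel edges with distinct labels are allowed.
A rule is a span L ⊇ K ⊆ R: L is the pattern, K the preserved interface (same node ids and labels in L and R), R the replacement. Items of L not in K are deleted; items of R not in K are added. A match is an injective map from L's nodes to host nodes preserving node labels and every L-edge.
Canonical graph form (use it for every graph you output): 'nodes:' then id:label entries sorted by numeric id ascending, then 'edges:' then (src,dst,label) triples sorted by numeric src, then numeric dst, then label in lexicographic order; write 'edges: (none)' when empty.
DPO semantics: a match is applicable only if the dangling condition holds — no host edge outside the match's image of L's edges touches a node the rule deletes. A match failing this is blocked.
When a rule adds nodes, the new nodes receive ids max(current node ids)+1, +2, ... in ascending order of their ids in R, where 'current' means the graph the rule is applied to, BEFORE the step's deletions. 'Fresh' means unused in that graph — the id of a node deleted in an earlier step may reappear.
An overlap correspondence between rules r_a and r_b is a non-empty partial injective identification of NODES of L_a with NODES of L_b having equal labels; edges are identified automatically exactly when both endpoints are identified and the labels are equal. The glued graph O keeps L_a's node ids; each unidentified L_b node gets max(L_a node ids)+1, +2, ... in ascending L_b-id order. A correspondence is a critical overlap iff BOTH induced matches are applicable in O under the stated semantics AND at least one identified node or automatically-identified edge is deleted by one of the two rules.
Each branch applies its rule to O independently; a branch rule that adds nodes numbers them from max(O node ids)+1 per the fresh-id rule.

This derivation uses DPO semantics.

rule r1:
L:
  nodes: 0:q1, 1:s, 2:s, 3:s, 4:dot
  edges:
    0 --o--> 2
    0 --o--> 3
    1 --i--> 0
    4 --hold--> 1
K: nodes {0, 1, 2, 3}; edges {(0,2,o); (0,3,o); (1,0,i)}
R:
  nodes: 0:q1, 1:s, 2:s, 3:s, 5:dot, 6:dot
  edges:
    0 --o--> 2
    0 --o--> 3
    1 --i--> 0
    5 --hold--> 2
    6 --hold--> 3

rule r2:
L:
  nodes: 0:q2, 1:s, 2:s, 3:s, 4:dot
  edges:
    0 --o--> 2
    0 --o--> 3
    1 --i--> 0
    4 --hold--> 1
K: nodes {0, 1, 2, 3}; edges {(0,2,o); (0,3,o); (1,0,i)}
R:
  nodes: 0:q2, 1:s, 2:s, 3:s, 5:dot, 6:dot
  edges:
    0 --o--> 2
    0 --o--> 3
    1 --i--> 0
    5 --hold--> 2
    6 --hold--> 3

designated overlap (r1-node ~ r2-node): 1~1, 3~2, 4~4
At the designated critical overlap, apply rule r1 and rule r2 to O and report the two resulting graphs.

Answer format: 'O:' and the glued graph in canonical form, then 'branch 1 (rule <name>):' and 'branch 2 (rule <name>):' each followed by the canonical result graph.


O:
nodes: 0:q1, 1:s, 2:s, 3:s, 4:dot, 5:q2, 6:s
edges: (0,2,o); (0,3,o); (1,0,i); (1,5,i); (4,1,hold); (5,3,o); (5,6,o)
branch 1 (rule r1):
nodes: 0:q1, 1:s, 2:s, 3:s, 5:q2, 6:s, 7:dot, 8:dot
edges: (0,2,o); (0,3,o); (1,0,i); (1,5,i); (5,3,o); (5,6,o); (7,2,hold); (8,3,hold)
branch 2 (rule r2):
nodes: 0:q1, 1:s, 2:s, 3:s, 5:q2, 6:s, 7:dot, 8:dot
edges: (0,2,o); (0,3,o); (1,0,i); (1,5,i); (5,3,o); (5,6,o); (7,3,hold); (8,6,hold)
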